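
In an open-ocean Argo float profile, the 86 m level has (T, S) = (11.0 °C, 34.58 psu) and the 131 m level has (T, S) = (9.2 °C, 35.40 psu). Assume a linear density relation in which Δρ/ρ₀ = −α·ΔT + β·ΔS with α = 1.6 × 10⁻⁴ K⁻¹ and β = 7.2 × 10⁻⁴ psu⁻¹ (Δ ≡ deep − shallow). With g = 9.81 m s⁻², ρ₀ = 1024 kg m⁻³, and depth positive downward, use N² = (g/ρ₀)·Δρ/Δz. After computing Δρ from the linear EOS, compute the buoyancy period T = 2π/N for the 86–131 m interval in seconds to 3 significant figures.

ΔT = -1.8 K, ΔS = +0.82 psu (deep − shallow).
Δρ/ρ₀ = −αΔT + βΔS = 2.88 × 10⁻⁴ + 5.904 × 10⁻⁴ = 8.784 × 10⁻⁴, so Δρ ≈ 0.8995 kg m⁻³.
N² = (g/ρ₀)·Δρ/Δz = g·(Δρ/ρ₀)/Δz = 9.81 × 8.784 × 10⁻⁴ / 45 = 1.9149 × 10⁻⁴ s⁻².
N = √(1.9149 × 10⁻⁴) = 0.013838 rad s⁻¹ → T = 2π/N = 454.05 s ≈ 454 s.

454 s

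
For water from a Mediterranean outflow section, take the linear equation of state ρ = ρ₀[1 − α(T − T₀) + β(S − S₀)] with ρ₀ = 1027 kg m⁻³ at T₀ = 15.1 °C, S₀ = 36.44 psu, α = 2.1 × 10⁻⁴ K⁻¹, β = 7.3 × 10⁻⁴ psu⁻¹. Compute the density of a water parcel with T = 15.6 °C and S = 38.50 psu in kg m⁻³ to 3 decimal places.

1028.437 kg m⁻³

T − T₀ = +0.5 K, S − S₀ = +2.06 psu.
Bracket = 1 − α·(+0.5) + β·(+2.06) = 1 + (1.3988 × 10⁻³) = 1.0013988.
ρ = 1027 × 1.0013988 = 1028.437 kg m⁻³.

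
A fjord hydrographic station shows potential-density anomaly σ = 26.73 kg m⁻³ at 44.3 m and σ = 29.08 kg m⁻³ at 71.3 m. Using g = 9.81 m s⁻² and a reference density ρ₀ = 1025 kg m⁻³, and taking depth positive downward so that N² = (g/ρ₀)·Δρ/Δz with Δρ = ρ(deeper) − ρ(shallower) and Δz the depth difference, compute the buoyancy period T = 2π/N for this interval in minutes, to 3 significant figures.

Δρ = 1029.08 − 1026.73 = 2.35 kg m⁻³ over Δz = 71.3 − 44.3 = 27 m.
N² = (9.81/1025) × (2.35/27) = 8.3301 × 10⁻⁴ s⁻².
N = √(8.3301 × 10⁻⁴) = 0.028862 rad s⁻¹, so T = 2π/N = 217.70 s = 3.6283 min ≈ 3.63 min.

3.63 min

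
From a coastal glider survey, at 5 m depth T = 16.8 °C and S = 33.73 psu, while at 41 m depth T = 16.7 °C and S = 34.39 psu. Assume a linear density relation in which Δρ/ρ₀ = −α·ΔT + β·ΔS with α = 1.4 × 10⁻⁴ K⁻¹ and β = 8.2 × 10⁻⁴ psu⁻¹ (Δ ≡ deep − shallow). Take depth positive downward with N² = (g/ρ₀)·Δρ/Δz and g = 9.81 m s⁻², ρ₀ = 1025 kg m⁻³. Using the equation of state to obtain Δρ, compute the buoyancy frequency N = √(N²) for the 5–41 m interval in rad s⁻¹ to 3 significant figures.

0.0123 rad s⁻¹

ΔT = -0.1 K, ΔS = +0.66 psu (deep − shallow).
Δρ/ρ₀ = −αΔT + βΔS = 1.40 × 10⁻⁵ + 5.412 × 10⁻⁴ = 5.552 × 10⁻⁴, so Δρ ≈ 0.5691 kg m⁻³.
N² = (g/ρ₀)·Δρ/Δz = g·(Δρ/ρ₀)/Δz = 9.81 × 5.552 × 10⁻⁴ / 36 = 1.5129 × 10⁻⁴ s⁻².
N = √(1.5129 × 10⁻⁴) = 0.012300 rad s⁻¹ ≈ 0.0123 rad s⁻¹.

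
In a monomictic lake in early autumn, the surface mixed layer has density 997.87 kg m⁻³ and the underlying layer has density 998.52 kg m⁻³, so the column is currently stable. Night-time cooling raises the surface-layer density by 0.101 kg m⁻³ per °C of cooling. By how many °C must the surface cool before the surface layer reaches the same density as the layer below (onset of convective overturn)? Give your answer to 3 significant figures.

Density deficit of the surface layer: 998.52 − 997.87 = 0.65 kg m⁻³.
Required change = 0.65 / 0.101 = 6.44 °C.

6.44 °C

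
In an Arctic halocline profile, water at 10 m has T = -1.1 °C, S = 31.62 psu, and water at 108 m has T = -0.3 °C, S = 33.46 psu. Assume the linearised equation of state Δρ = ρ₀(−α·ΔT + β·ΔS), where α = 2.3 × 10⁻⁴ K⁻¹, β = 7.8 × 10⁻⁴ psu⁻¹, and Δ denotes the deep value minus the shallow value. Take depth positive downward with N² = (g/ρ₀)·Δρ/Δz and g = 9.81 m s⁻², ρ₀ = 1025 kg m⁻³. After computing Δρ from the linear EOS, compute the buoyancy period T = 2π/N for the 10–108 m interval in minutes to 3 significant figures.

ΔT = +0.8 K, ΔS = +1.84 psu (deep − shallow).
Δρ/ρ₀ = −αΔT + βΔS = -1.84 × 10⁻⁴ + 1.4352 × 10⁻³ = 1.2512 × 10⁻³, so Δρ ≈ 1.282 kg m⁻³.
N² = (g/ρ₀)·Δρ/Δz = g·(Δρ/ρ₀)/Δz = 9.81 × 1.2512 × 10⁻³ / 98 = 1.2525 × 10⁻⁴ s⁻².
N = √(1.2525 × 10⁻⁴) = 0.011192 rad s⁻¹ → T = 2π/N = 561.40 s = 9.3567 min ≈ 9.36 min.

9.36 min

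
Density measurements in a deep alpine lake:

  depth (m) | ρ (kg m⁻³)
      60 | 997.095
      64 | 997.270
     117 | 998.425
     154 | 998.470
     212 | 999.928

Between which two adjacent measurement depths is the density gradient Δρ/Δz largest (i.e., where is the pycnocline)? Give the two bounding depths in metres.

60–64 m

Compute the density gradient over each adjacent pair:
  60–64 m: Δρ/Δz = 0.175/4 = 0.044 kg m⁻⁴
  64–117 m: Δρ/Δz = 1.155/53 = 0.022 kg m⁻⁴
  117–154 m: Δρ/Δz = 0.045/37 = 1.2 × 10⁻³ kg m⁻⁴
  154–212 m: Δρ/Δz = 1.458/58 = 0.025 kg m⁻⁴
The largest gradient is in the 60–64 m interval — the pycnocline.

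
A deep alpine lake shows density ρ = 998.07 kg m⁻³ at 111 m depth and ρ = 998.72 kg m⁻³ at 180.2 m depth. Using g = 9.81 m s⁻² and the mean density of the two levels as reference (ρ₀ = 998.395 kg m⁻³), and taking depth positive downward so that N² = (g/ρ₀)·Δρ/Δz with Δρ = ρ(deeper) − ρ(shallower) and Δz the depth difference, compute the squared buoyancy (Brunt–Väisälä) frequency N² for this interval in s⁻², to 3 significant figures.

Δρ = 998.72 − 998.07 = 0.65 kg m⁻³ over Δz = 180.2 − 111 = 69.2 m.
N² = (9.81/998.395) × (0.65/69.2) = 9.2294 × 10⁻⁵ s⁻² ≈ 9.23 × 10⁻⁵ s⁻².

9.23 × 10⁻⁵ s⁻²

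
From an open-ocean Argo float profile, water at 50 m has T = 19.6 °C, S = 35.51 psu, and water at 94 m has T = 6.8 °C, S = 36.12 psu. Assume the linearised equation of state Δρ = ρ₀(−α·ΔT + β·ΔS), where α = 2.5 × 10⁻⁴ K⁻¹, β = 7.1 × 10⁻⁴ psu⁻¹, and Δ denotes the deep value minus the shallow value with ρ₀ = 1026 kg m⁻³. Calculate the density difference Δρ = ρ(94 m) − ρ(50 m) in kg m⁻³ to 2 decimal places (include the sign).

+3.73 kg m⁻³

ΔT = -12.8 K, ΔS = +0.61 psu (deep − shallow).
Δρ/ρ₀ = −(2.5 × 10⁻⁴)(-12.8) + (7.1 × 10⁻⁴)(+0.61) = 3.6331 × 10⁻³.
Δρ = 1026 × (3.6331 × 10⁻³) = +3.73 kg m⁻³.
Positive Δρ: denser below, stable.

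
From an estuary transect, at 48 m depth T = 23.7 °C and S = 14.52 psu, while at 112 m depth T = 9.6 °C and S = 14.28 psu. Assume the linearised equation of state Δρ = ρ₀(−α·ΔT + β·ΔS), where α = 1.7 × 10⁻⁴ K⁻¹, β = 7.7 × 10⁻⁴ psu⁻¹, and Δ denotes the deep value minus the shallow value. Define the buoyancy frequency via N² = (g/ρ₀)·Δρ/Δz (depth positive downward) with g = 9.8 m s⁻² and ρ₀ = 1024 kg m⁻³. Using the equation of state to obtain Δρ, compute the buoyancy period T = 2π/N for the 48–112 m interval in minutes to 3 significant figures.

ΔT = -14.1 K, ΔS = -0.24 psu (deep − shallow).
Δρ/ρ₀ = −αΔT + βΔS = 2.397 × 10⁻³ − 1.848 × 10⁻⁴ = 2.2122 × 10⁻³, so Δρ ≈ 2.265 kg m⁻³.
N² = (g/ρ₀)·Δρ/Δz = g·(Δρ/ρ₀)/Δz = 9.8 × 2.2122 × 10⁻³ / 64 = 3.3874 × 10⁻⁴ s⁻².
N = √(3.3874 × 10⁻⁴) = 0.018405 rad s⁻¹ → T = 2π/N = 341.38 s = 5.6897 min ≈ 5.69 min.

5.69 min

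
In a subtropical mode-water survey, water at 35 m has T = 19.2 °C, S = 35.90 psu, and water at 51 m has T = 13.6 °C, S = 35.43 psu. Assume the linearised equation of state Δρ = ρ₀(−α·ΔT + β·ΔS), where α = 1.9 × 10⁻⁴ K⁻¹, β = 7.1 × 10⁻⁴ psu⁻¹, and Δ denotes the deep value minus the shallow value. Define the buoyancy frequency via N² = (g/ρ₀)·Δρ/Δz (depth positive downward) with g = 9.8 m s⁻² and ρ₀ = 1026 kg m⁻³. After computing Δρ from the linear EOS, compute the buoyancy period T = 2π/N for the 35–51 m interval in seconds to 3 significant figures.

ΔT = -5.6 K, ΔS = -0.47 psu (deep − shallow).
Δρ/ρ₀ = −αΔT + βΔS = 1.064 × 10⁻³ − 3.337 × 10⁻⁴ = 7.303 × 10⁻⁴, so Δρ ≈ 0.7493 kg m⁻³.
N² = (g/ρ₀)·Δρ/Δz = g·(Δρ/ρ₀)/Δz = 9.8 × 7.303 × 10⁻⁴ / 16 = 4.4731 × 10⁻⁴ s⁻².
N = √(4.4731 × 10⁻⁴) = 0.021150 rad s⁻¹ → T = 2π/N = 297.08 s ≈ 297 s.

297 s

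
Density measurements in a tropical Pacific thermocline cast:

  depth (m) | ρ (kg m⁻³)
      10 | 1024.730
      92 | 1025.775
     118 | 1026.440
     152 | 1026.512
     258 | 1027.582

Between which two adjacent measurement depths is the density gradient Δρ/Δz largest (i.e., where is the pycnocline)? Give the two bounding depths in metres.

Compute the density gradient over each adjacent pair:
  10–92 m: Δρ/Δz = 1.045/82 = 0.013 kg m⁻⁴
  92–118 m: Δρ/Δz = 0.665/26 = 0.026 kg m⁻⁴
  118–152 m: Δρ/Δz = 0.072/34 = 2.1 × 10⁻³ kg m⁻⁴
  152–258 m: Δρ/Δz = 1.070/106 = 0.010 kg m⁻⁴
The largest gradient is in the 92–118 m interval — the pycnocline.

92–118 m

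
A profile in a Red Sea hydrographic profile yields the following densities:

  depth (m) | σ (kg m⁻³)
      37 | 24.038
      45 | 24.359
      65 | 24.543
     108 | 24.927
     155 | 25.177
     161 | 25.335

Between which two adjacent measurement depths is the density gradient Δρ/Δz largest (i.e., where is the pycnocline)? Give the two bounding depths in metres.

Compute the density gradient over each adjacent pair:
  37–45 m: Δρ/Δz = 0.321/8 = 0.040 kg m⁻⁴
  45–65 m: Δρ/Δz = 0.184/20 = 9.2 × 10⁻³ kg m⁻⁴
  65–108 m: Δρ/Δz = 0.384/43 = 8.9 × 10⁻³ kg m⁻⁴
  108–155 m: Δρ/Δz = 0.250/47 = 5.3 × 10⁻³ kg m⁻⁴
  155–161 m: Δρ/Δz = 0.158/6 = 0.026 kg m⁻⁴
The largest gradient is in the 37–45 m interval — the pycnocline.

37–45 m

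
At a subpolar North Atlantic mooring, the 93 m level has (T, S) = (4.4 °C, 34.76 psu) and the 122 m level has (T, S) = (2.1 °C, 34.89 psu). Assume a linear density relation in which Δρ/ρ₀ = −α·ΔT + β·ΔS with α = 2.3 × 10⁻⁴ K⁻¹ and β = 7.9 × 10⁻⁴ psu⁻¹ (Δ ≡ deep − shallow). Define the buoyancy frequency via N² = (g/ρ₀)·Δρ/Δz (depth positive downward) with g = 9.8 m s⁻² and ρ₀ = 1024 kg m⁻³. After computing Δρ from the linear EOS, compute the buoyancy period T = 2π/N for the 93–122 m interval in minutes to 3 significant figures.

7.17 min

ΔT = -2.3 K, ΔS = +0.13 psu (deep − shallow).
Δρ/ρ₀ = −αΔT + βΔS = 5.29 × 10⁻⁴ + 1.027 × 10⁻⁴ = 6.317 × 10⁻⁴, so Δρ ≈ 0.6469 kg m⁻³.
N² = (g/ρ₀)·Δρ/Δz = g·(Δρ/ρ₀)/Δz = 9.8 × 6.317 × 10⁻⁴ / 29 = 2.1347 × 10⁻⁴ s⁻².
N = √(2.1347 × 10⁻⁴) = 0.014611 rad s⁻¹ → T = 2π/N = 430.03 s = 7.1672 min ≈ 7.17 min.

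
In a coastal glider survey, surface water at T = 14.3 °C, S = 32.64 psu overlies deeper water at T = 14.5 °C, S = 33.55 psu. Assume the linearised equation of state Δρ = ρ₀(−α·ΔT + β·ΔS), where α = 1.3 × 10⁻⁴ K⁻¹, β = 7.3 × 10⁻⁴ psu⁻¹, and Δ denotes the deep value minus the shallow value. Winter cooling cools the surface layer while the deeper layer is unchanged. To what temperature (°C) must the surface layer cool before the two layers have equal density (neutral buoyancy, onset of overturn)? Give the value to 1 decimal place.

9.4 °C

Neutral buoyancy requires Δρ = 0, i.e. −α(T_deep − T_surf′) + β(S_deep − S_surf) = 0.
T_surf′ = T_deep − (β/α)·ΔS = 14.5 − (7.3 × 10⁻⁴/1.3 × 10⁻⁴)·(+0.91) = 9.390 °C.
Cooling required: 14.3 − (9.390) = 4.910 °C.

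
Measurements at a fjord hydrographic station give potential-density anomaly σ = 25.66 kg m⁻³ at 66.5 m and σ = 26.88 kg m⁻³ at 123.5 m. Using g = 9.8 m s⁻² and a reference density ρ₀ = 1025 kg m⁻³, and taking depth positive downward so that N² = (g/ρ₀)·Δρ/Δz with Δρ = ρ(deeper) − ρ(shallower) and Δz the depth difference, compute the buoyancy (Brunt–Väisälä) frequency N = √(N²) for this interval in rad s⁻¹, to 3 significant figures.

Δρ = 1026.88 − 1025.66 = 1.22 kg m⁻³ over Δz = 123.5 − 66.5 = 57 m.
N² = (9.8/1025) × (1.22/57) = 2.0464 × 10⁻⁴ s⁻².
N = √(2.0464 × 10⁻⁴) = 0.014305 rad s⁻¹ ≈ 0.0143 rad s⁻¹.

0.0143 rad s⁻¹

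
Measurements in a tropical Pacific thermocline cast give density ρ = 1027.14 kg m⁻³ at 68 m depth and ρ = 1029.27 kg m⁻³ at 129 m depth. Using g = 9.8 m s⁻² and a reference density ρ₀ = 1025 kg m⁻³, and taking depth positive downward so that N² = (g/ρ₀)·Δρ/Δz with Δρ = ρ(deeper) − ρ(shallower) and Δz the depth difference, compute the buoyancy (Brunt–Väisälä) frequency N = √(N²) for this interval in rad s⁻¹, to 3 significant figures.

Δρ = 1029.27 − 1027.14 = 2.13 kg m⁻³ over Δz = 129 − 68 = 61 m.
N² = (9.8/1025) × (2.13/61) = 3.3385 × 10⁻⁴ s⁻².
N = √(3.3385 × 10⁻⁴) = 0.018272 rad s⁻¹ ≈ 0.0183 rad s⁻¹.

0.0183 rad s⁻¹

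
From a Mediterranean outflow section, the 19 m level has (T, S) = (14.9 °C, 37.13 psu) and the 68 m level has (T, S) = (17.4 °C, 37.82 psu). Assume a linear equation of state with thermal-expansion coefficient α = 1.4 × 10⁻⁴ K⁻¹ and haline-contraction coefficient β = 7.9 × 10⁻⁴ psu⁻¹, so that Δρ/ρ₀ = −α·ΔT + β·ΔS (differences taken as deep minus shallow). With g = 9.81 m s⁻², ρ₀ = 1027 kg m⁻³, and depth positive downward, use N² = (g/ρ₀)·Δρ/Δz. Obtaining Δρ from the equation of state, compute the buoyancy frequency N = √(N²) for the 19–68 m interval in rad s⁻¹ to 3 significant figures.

6.25 × 10⁻³ rad s⁻¹

ΔT = +2.5 K, ΔS = +0.69 psu (deep − shallow).
Δρ/ρ₀ = −αΔT + βΔS = -3.50 × 10⁻⁴ + 5.451 × 10⁻⁴ = 1.951 × 10⁻⁴, so Δρ ≈ 0.2004 kg m⁻³.
N² = (g/ρ₀)·Δρ/Δz = g·(Δρ/ρ₀)/Δz = 9.81 × 1.951 × 10⁻⁴ / 49 = 3.9060 × 10⁻⁵ s⁻².
N = √(3.9060 × 10⁻⁵) = 6.2498 × 10⁻³ rad s⁻¹ ≈ 6.25 × 10⁻³ rad s⁻¹.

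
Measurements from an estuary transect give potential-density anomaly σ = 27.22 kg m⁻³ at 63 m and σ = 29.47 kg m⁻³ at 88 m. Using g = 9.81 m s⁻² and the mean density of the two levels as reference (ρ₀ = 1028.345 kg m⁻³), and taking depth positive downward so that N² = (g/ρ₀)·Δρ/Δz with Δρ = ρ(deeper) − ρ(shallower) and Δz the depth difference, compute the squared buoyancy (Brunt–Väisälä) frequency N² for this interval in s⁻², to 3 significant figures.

Δρ = 1029.47 − 1027.22 = 2.25 kg m⁻³ over Δz = 88 − 63 = 25 m.
N² = (9.81/1028.345) × (2.25/25) = 8.5856 × 10⁻⁴ s⁻² ≈ 8.59 × 10⁻⁴ s⁻².
A positive N² confirms static stability across the interval.

8.59 × 10⁻⁴ s⁻²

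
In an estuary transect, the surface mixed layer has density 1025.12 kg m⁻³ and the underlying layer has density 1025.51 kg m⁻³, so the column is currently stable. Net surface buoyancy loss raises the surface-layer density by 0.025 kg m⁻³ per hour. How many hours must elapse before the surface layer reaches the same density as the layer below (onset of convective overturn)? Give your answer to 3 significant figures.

15.6 hours

Density deficit of the surface layer: 1025.51 − 1025.12 = 0.39 kg m⁻³.
Required change = 0.39 / 0.025 = 15.6 hours.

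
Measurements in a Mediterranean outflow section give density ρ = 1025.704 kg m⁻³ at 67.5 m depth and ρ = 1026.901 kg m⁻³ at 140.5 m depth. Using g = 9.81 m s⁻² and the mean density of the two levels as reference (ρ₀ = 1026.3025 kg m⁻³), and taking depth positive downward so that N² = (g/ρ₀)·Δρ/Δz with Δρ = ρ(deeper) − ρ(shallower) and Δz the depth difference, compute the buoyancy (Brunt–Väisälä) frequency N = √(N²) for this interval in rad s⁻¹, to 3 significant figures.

0.0125 rad s⁻¹

Δρ = 1026.901 − 1025.704 = 1.197 kg m⁻³ over Δz = 140.5 − 67.5 = 73 m.
N² = (9.81/1026.3025) × (1.197/73) = 1.5673 × 10⁻⁴ s⁻².
N = √(1.5673 × 10⁻⁴) = 0.012519 rad s⁻¹ ≈ 0.0125 rad s⁻¹.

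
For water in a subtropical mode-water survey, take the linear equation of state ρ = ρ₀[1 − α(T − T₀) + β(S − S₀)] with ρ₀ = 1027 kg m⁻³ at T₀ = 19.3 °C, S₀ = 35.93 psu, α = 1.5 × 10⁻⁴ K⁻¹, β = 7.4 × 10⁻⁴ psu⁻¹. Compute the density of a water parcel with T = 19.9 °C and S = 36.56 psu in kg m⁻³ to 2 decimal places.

T − T₀ = +0.6 K, S − S₀ = +0.63 psu.
Bracket = 1 − α·(+0.6) + β·(+0.63) = 1 + (3.762 × 10⁻⁴) = 1.0003762.
ρ = 1027 × 1.0003762 = 1027.39 kg m⁻³.

1027.39 kg m⁻³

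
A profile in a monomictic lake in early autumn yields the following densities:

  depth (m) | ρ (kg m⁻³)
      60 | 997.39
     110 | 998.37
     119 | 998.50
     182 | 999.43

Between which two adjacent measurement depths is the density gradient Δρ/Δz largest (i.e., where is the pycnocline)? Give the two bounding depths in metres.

Compute the density gradient over each adjacent pair:
  60–110 m: Δρ/Δz = 0.98/50 = 0.020 kg m⁻⁴
  110–119 m: Δρ/Δz = 0.13/9 = 0.014 kg m⁻⁴
  119–182 m: Δρ/Δz = 0.93/63 = 0.015 kg m⁻⁴
The largest gradient is in the 60–110 m interval — the pycnocline.

60–110 m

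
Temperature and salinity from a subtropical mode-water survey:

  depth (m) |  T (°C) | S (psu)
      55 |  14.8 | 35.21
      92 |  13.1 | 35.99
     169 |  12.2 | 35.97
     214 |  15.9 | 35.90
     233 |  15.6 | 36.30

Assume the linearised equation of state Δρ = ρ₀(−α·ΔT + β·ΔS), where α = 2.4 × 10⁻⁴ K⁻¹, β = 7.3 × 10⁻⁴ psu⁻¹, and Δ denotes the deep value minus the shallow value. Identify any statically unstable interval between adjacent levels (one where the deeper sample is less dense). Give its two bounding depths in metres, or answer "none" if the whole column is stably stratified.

Evaluate Δρ/ρ₀ = −αΔT + βΔS across each adjacent pair:
  55–92 m: −αΔT+βΔS = −(2.4 × 10⁻⁴)(-1.7)+(7.3 × 10⁻⁴)(+0.78) = 9.8 × 10⁻⁴ → stable
  92–169 m: −αΔT+βΔS = −(2.4 × 10⁻⁴)(-0.9)+(7.3 × 10⁻⁴)(-0.02) = 2.0 × 10⁻⁴ → stable
  169–214 m: −αΔT+βΔS = −(2.4 × 10⁻⁴)(+3.7)+(7.3 × 10⁻⁴)(-0.07) = -9.4 × 10⁻⁴ → UNSTABLE
  214–233 m: −αΔT+βΔS = −(2.4 × 10⁻⁴)(-0.3)+(7.3 × 10⁻⁴)(+0.40) = 3.6 × 10⁻⁴ → stable
The 169–214 m interval has Δρ < 0: lighter water underlies denser water.

169–214 m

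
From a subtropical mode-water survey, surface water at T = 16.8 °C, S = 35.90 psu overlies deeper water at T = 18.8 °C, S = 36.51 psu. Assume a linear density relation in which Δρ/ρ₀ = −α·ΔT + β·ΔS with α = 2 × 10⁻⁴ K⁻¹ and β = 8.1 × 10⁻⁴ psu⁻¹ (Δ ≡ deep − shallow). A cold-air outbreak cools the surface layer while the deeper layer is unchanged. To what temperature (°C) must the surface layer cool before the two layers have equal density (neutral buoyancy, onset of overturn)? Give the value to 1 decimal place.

Neutral buoyancy requires Δρ = 0, i.e. −α(T_deep − T_surf′) + β(S_deep − S_surf) = 0.
T_surf′ = T_deep − (β/α)·ΔS = 18.8 − (8.1 × 10⁻⁴/2 × 10⁻⁴)·(+0.61) = 16.329 °C.
Cooling required: 16.8 − (16.329) = 0.471 °C.

16.3 °C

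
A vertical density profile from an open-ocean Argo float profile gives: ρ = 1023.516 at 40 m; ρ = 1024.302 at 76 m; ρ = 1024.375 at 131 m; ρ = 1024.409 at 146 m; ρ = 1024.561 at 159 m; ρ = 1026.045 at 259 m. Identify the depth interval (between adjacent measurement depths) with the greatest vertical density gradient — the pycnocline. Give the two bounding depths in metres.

Compute the density gradient over each adjacent pair:
  40–76 m: Δρ/Δz = 0.786/36 = 0.022 kg m⁻⁴
  76–131 m: Δρ/Δz = 0.073/55 = 1.3 × 10⁻³ kg m⁻⁴
  131–146 m: Δρ/Δz = 0.034/15 = 2.3 × 10⁻³ kg m⁻⁴
  146–159 m: Δρ/Δz = 0.152/13 = 0.012 kg m⁻⁴
  159–259 m: Δρ/Δz = 1.484/100 = 0.015 kg m⁻⁴
The largest gradient is in the 40–76 m interval — the pycnocline.

40–76 m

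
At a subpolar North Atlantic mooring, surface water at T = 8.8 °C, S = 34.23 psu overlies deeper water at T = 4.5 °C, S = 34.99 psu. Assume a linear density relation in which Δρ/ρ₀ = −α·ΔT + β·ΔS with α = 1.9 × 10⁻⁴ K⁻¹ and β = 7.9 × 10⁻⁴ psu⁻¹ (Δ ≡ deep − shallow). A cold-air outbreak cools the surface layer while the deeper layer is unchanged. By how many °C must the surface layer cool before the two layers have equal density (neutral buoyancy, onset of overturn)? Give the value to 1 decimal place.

Neutral buoyancy requires Δρ = 0, i.e. −α(T_deep − T_surf′) + β(S_deep − S_surf) = 0.
T_surf′ = T_deep − (β/α)·ΔS = 4.5 − (7.9 × 10⁻⁴/1.9 × 10⁻⁴)·(+0.76) = 1.340 °C.
Cooling required: 8.8 − (1.340) = 7.460 °C.

7.5 °C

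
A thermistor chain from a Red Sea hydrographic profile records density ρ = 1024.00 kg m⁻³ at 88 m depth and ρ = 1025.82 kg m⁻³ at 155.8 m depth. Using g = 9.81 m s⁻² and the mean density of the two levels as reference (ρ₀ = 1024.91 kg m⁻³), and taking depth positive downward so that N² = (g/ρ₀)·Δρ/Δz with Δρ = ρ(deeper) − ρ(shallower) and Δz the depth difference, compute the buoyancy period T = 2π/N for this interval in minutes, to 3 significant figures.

6.53 min

Δρ = 1025.82 − 1024.00 = 1.82 kg m⁻³ over Δz = 155.8 − 88 = 67.8 m.
N² = (9.81/1024.91) × (1.82/67.8) = 2.5694 × 10⁻⁴ s⁻².
N = √(2.5694 × 10⁻⁴) = 0.016029 rad s⁻¹, so T = 2π/N = 391.99 s = 6.5332 min ≈ 6.53 min.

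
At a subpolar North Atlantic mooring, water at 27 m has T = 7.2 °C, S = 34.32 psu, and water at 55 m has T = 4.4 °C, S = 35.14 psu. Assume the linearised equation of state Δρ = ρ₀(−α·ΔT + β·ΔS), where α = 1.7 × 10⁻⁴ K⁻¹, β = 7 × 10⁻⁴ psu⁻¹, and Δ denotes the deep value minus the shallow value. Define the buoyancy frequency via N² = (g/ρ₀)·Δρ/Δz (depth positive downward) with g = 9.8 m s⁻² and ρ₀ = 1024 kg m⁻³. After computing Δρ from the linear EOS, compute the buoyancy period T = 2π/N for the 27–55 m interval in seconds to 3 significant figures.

ΔT = -2.8 K, ΔS = +0.82 psu (deep − shallow).
Δρ/ρ₀ = −αΔT + βΔS = 4.76 × 10⁻⁴ + 5.74 × 10⁻⁴ = 1.05 × 10⁻³, so Δρ ≈ 1.075 kg m⁻³.
N² = (g/ρ₀)·Δρ/Δz = g·(Δρ/ρ₀)/Δz = 9.8 × 1.05 × 10⁻³ / 28 = 3.6750 × 10⁻⁴ s⁻².
N = √(3.6750 × 10⁻⁴) = 0.019170 rad s⁻¹ → T = 2π/N = 327.76 s ≈ 328 s.

328 s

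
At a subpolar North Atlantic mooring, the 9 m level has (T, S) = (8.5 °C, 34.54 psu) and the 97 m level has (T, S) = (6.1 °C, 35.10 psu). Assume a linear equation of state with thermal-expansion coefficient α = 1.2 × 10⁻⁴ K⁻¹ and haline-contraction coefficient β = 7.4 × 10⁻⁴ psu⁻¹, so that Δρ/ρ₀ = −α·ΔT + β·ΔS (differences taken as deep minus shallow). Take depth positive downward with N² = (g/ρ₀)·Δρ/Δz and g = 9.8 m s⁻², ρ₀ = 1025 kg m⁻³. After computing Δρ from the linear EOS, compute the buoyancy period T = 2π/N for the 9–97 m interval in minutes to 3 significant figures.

11.8 min

ΔT = -2.4 K, ΔS = +0.56 psu (deep − shallow).
Δρ/ρ₀ = −αΔT + βΔS = 2.88 × 10⁻⁴ + 4.144 × 10⁻⁴ = 7.024 × 10⁻⁴, so Δρ ≈ 0.7200 kg m⁻³.
N² = (g/ρ₀)·Δρ/Δz = g·(Δρ/ρ₀)/Δz = 9.8 × 7.024 × 10⁻⁴ / 88 = 7.8222 × 10⁻⁵ s⁻².
N = √(7.8222 × 10⁻⁵) = 8.8443 × 10⁻³ rad s⁻¹ → T = 2π/N = 710.42 s = 11.840 min ≈ 11.8 min.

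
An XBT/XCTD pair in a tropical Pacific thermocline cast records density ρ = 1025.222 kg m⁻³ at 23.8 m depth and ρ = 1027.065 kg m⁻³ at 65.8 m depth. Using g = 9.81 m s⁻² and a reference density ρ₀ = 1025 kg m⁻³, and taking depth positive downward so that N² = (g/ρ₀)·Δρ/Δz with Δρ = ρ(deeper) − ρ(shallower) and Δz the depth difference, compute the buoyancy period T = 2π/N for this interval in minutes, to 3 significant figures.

Δρ = 1027.065 − 1025.222 = 1.843 kg m⁻³ over Δz = 65.8 − 23.8 = 42 m.
N² = (9.81/1025) × (1.843/42) = 4.1997 × 10⁻⁴ s⁻².
N = √(4.1997 × 10⁻⁴) = 0.020493 rad s⁻¹, so T = 2π/N = 306.60 s = 5.1100 min ≈ 5.11 min.

5.11 min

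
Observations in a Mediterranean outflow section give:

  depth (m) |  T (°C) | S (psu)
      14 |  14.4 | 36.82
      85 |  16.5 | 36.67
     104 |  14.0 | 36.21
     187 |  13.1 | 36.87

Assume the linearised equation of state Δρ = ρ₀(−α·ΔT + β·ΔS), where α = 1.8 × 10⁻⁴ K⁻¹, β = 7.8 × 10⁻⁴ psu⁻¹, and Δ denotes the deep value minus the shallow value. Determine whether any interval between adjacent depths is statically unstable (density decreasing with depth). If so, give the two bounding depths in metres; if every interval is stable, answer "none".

14–85 m

Evaluate Δρ/ρ₀ = −αΔT + βΔS across each adjacent pair:
  14–85 m: −αΔT+βΔS = −(1.8 × 10⁻⁴)(+2.1)+(7.8 × 10⁻⁴)(-0.15) = -4.9 × 10⁻⁴ → UNSTABLE
  85–104 m: −αΔT+βΔS = −(1.8 × 10⁻⁴)(-2.5)+(7.8 × 10⁻⁴)(-0.46) = 9.1 × 10⁻⁵ → stable
  104–187 m: −αΔT+βΔS = −(1.8 × 10⁻⁴)(-0.9)+(7.8 × 10⁻⁴)(+0.66) = 6.8 × 10⁻⁴ → stable
The 14–85 m interval has Δρ < 0: lighter water underlies denser water.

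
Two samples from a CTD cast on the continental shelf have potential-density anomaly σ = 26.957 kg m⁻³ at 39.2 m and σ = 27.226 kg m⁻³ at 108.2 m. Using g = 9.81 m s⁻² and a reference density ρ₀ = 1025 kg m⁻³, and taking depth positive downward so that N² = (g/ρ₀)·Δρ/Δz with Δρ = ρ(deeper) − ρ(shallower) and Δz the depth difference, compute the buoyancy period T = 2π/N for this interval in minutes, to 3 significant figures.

Δρ = 1027.226 − 1026.957 = 0.269 kg m⁻³ over Δz = 108.2 − 39.2 = 69 m.
N² = (9.81/1025) × (0.269/69) = 3.7312 × 10⁻⁵ s⁻².
N = √(3.7312 × 10⁻⁵) = 6.1084 × 10⁻³ rad s⁻¹, so T = 2π/N = 1.0286 × 10³ s = 17.143 min ≈ 17.1 min.

17.1 min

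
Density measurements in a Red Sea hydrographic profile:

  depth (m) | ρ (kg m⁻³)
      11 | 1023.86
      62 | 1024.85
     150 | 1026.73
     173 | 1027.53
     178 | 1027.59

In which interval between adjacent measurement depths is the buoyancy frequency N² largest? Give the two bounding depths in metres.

Compute the density gradient over each adjacent pair:
  11–62 m: Δρ/Δz = 0.99/51 = 0.019 kg m⁻⁴
  62–150 m: Δρ/Δz = 1.88/88 = 0.021 kg m⁻⁴
  150–173 m: Δρ/Δz = 0.80/23 = 0.035 kg m⁻⁴
  173–178 m: Δρ/Δz = 0.06/5 = 0.012 kg m⁻⁴
The largest gradient is in the 150–173 m interval — the pycnocline.

150–173 m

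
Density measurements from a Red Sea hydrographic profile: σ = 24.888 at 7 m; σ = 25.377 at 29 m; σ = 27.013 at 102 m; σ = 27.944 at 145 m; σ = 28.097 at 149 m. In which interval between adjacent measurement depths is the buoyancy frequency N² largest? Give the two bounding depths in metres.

Compute the density gradient over each adjacent pair:
  7–29 m: Δρ/Δz = 0.489/22 = 0.022 kg m⁻⁴
  29–102 m: Δρ/Δz = 1.636/73 = 0.022 kg m⁻⁴
  102–145 m: Δρ/Δz = 0.931/43 = 0.022 kg m⁻⁴
  145–149 m: Δρ/Δz = 0.153/4 = 0.038 kg m⁻⁴
The largest gradient is in the 145–149 m interval — the pycnocline.

145–149 m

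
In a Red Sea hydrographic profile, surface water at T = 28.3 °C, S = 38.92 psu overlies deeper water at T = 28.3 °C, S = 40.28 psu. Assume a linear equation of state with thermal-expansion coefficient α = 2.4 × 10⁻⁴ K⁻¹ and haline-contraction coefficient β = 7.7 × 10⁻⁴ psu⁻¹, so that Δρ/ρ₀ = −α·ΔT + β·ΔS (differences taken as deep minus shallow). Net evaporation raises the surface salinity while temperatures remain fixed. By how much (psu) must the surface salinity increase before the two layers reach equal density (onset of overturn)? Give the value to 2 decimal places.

1.36 psu

Neutral buoyancy requires −α(T_deep − T_surf) + β(S_deep − S_surf′) = 0.
S_surf′ = S_deep − (α/β)·ΔT = 40.28 − (2.4 × 10⁻⁴/7.7 × 10⁻⁴)·(+0.0) = 40.2800 psu.
Increase required: 40.2800 − 38.92 = 1.3600 psu.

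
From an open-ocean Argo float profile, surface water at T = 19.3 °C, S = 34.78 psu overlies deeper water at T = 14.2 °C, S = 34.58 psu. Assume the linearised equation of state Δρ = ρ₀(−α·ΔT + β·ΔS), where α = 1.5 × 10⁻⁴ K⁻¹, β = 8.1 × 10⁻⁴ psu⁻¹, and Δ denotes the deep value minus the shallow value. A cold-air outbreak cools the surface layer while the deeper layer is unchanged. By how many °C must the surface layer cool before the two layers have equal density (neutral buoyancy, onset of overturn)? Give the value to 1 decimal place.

Neutral buoyancy requires Δρ = 0, i.e. −α(T_deep − T_surf′) + β(S_deep − S_surf) = 0.
T_surf′ = T_deep − (β/α)·ΔS = 14.2 − (8.1 × 10⁻⁴/1.5 × 10⁻⁴)·(-0.20) = 15.280 °C.
Cooling required: 19.3 − (15.280) = 4.020 °C.

4.0 °C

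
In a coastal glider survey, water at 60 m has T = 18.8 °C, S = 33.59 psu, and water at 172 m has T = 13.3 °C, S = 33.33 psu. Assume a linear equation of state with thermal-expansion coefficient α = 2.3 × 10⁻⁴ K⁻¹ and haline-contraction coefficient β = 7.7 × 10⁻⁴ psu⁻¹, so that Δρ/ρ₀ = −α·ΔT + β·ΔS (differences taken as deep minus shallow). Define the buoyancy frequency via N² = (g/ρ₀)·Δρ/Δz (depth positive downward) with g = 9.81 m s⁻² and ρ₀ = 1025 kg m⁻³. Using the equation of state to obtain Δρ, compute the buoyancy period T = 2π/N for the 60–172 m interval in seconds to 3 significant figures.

ΔT = -5.5 K, ΔS = -0.26 psu (deep − shallow).
Δρ/ρ₀ = −αΔT + βΔS = 1.265 × 10⁻³ − 2.002 × 10⁻⁴ = 1.0648 × 10⁻³, so Δρ ≈ 1.091 kg m⁻³.
N² = (g/ρ₀)·Δρ/Δz = g·(Δρ/ρ₀)/Δz = 9.81 × 1.0648 × 10⁻³ / 112 = 9.3265 × 10⁻⁵ s⁻².
N = √(9.3265 × 10⁻⁵) = 9.6574 × 10⁻³ rad s⁻¹ → T = 2π/N = 650.61 s ≈ 651 s.

651 s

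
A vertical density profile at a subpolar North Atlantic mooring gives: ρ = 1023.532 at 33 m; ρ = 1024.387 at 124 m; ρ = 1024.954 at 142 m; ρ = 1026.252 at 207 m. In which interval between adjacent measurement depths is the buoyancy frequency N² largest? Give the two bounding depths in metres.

Compute the density gradient over each adjacent pair:
  33–124 m: Δρ/Δz = 0.855/91 = 9.4 × 10⁻³ kg m⁻⁴
  124–142 m: Δρ/Δz = 0.567/18 = 0.032 kg m⁻⁴
  142–207 m: Δρ/Δz = 1.298/65 = 0.020 kg m⁻⁴
The largest gradient is in the 124–142 m interval — the pycnocline.

124–142 m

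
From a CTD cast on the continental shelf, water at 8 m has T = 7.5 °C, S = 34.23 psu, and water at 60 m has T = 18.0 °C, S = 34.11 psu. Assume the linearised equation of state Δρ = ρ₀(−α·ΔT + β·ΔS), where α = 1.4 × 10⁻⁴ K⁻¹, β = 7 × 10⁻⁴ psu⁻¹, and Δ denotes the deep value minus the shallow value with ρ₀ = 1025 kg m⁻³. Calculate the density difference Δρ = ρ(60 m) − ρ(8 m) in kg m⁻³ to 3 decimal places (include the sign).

-1.593 kg m⁻³

ΔT = +10.5 K, ΔS = -0.12 psu (deep − shallow).
Δρ/ρ₀ = −(1.4 × 10⁻⁴)(+10.5) + (7 × 10⁻⁴)(-0.12) = -1.554 × 10⁻³.
Δρ = 1025 × (-1.554 × 10⁻³) = -1.593 kg m⁻³.
Negative Δρ: lighter below, statically unstable.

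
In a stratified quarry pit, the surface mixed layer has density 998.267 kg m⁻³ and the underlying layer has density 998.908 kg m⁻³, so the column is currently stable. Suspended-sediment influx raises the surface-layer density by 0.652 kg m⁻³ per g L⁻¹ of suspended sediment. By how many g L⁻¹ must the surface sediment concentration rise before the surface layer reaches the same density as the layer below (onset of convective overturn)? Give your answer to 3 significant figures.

Density deficit of the surface layer: 998.908 − 998.267 = 0.641 kg m⁻³.
Required change = 0.641 / 0.652 = 0.983 g L⁻¹.

0.983 g L⁻¹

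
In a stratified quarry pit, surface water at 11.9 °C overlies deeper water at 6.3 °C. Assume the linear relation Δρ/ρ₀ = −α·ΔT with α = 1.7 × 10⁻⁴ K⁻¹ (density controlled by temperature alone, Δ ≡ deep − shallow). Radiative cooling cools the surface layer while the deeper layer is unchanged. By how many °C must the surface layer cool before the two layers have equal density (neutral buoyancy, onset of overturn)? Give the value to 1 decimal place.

With temperature the only control, equal density requires T_surf′ = T_deep.
T_surf′ = 6.3 °C.
Cooling required: 11.9 − 6.3 = 5.6 °C.

5.6 °C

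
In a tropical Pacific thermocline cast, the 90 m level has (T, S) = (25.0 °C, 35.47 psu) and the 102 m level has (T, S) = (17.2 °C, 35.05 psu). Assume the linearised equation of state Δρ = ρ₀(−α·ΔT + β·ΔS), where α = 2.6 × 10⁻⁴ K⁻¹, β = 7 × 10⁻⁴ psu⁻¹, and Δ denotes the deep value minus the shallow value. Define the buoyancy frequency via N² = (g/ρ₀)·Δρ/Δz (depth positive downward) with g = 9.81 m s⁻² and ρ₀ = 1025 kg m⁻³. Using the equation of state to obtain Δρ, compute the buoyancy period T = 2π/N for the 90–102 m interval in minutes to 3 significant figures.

2.78 min

ΔT = -7.8 K, ΔS = -0.42 psu (deep − shallow).
Δρ/ρ₀ = −αΔT + βΔS = 2.028 × 10⁻³ − 2.94 × 10⁻⁴ = 1.734 × 10⁻³, so Δρ ≈ 1.777 kg m⁻³.
N² = (g/ρ₀)·Δρ/Δz = g·(Δρ/ρ₀)/Δz = 9.81 × 1.734 × 10⁻³ / 12 = 1.4175 × 10⁻³ s⁻².
N = √(1.4175 × 10⁻³) = 0.037650 rad s⁻¹ → T = 2π/N = 166.88 s = 2.7813 min ≈ 2.78 min.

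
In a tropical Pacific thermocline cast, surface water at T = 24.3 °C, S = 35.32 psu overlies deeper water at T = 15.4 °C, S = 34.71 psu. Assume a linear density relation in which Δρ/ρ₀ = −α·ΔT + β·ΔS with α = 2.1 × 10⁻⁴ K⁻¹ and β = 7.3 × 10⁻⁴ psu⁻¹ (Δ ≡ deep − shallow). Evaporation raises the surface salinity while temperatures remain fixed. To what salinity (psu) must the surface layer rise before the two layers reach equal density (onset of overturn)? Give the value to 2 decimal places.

Neutral buoyancy requires −α(T_deep − T_surf) + β(S_deep − S_surf′) = 0.
S_surf′ = S_deep − (α/β)·ΔT = 34.71 − (2.1 × 10⁻⁴/7.3 × 10⁻⁴)·(-8.9) = 37.2703 psu.
Increase required: 37.2703 − 35.32 = 1.9503 psu.

37.27 psu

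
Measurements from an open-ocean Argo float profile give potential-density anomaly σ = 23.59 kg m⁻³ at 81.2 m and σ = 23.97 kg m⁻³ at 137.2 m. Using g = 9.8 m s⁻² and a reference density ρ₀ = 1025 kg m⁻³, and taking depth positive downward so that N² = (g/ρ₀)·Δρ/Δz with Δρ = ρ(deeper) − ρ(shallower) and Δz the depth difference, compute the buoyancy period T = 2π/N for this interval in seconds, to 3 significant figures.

780 s

Δρ = 1023.97 − 1023.59 = 0.38 kg m⁻³ over Δz = 137.2 − 81.2 = 56 m.
N² = (9.8/1025) × (0.38/56) = 6.4878 × 10⁻⁵ s⁻².
N = √(6.4878 × 10⁻⁵) = 8.0547 × 10⁻³ rad s⁻¹, so T = 2π/N = 780.06 s ≈ 780 s.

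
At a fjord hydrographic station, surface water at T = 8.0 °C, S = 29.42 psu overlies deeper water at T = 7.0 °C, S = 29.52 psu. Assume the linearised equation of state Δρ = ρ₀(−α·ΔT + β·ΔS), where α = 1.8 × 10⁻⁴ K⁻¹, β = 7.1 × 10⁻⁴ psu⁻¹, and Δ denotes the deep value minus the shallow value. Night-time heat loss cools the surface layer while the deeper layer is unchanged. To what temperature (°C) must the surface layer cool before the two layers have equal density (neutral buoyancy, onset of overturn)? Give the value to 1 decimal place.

6.6 °C

Neutral buoyancy requires Δρ = 0, i.e. −α(T_deep − T_surf′) + β(S_deep − S_surf) = 0.
T_surf′ = T_deep − (β/α)·ΔS = 7.0 − (7.1 × 10⁻⁴/1.8 × 10⁻⁴)·(+0.10) = 6.606 °C.
Cooling required: 8.0 − (6.606) = 1.394 °C.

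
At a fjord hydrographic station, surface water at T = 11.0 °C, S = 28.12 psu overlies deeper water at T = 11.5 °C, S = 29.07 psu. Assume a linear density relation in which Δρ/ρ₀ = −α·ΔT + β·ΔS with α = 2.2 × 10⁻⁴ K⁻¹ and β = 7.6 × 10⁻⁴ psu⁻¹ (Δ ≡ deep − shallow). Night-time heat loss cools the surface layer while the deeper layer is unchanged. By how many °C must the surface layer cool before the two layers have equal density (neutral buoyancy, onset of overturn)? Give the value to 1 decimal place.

2.8 °C

Neutral buoyancy requires Δρ = 0, i.e. −α(T_deep − T_surf′) + β(S_deep − S_surf) = 0.
T_surf′ = T_deep − (β/α)·ΔS = 11.5 − (7.6 × 10⁻⁴/2.2 × 10⁻⁴)·(+0.95) = 8.218 °C.
Cooling required: 11.0 − (8.218) = 2.782 °C.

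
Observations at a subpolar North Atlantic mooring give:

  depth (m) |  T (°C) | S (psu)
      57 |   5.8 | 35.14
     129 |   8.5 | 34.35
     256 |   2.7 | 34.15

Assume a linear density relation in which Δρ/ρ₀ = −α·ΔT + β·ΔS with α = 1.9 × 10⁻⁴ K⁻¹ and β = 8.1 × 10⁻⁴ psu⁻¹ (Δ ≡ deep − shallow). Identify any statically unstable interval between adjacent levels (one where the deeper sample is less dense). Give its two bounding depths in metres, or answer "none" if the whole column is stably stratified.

Evaluate Δρ/ρ₀ = −αΔT + βΔS across each adjacent pair:
  57–129 m: −αΔT+βΔS = −(1.9 × 10⁻⁴)(+2.7)+(8.1 × 10⁻⁴)(-0.79) = -1.2 × 10⁻³ → UNSTABLE
  129–256 m: −αΔT+βΔS = −(1.9 × 10⁻⁴)(-5.8)+(8.1 × 10⁻⁴)(-0.20) = 9.4 × 10⁻⁴ → stable
The 57–129 m interval has Δρ < 0: lighter water underlies denser water.

57–129 m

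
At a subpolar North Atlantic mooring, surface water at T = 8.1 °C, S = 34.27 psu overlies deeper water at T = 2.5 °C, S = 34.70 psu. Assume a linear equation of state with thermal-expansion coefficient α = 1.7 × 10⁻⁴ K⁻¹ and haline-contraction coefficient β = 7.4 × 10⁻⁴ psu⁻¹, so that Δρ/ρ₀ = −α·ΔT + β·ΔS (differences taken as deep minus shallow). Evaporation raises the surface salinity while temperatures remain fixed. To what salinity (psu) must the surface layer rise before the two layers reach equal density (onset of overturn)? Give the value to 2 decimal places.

Neutral buoyancy requires −α(T_deep − T_surf) + β(S_deep − S_surf′) = 0.
S_surf′ = S_deep − (α/β)·ΔT = 34.70 − (1.7 × 10⁻⁴/7.4 × 10⁻⁴)·(-5.6) = 35.9865 psu.
Increase required: 35.9865 − 34.27 = 1.7165 psu.

35.99 psu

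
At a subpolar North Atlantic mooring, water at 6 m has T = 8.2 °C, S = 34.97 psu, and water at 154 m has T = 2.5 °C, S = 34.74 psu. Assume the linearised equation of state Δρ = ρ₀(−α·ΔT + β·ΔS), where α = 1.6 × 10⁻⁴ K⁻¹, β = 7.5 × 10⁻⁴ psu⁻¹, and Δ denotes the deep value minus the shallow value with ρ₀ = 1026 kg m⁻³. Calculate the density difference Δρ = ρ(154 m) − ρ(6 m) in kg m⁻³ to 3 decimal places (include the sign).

ΔT = -5.7 K, ΔS = -0.23 psu (deep − shallow).
Δρ/ρ₀ = −(1.6 × 10⁻⁴)(-5.7) + (7.5 × 10⁻⁴)(-0.23) = 7.395 × 10⁻⁴.
Δρ = 1026 × (7.395 × 10⁻⁴) = +0.759 kg m⁻³.
Positive Δρ: denser below, stable.

+0.759 kg m⁻³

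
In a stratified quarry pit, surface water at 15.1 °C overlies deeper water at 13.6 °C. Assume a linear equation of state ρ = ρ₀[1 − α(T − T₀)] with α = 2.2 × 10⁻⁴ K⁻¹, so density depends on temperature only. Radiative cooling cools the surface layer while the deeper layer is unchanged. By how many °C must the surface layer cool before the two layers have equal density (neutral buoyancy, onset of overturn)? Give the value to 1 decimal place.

With temperature the only control, equal density requires T_surf′ = T_deep.
T_surf′ = 13.6 °C.
Cooling required: 15.1 − 13.6 = 1.5 °C.

1.5 °C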